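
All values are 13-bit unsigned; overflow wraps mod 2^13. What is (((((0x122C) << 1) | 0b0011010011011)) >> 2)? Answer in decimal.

438

0x122C = 1001000101100
→ << 1 (mod 2^13) → 0010001011000 = 1112
0b0011010011011 = 0011010011011
→ | → 0011011011011 = 1755
→ >> 2 → 0000110110110 = 438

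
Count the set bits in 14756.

7

14756 = 11100110100100
Count the 1s: 1 + 1 + 1 + 1 + 1 + 1 + 1 = 7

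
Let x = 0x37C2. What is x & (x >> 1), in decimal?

x = 11011111000010 = 14274
x>>1 = 01101111100001
AND  = 01001111000000 = 5056
(x & (x >> 1) has a 1 wherever x has two consecutive 1 bits.)

5056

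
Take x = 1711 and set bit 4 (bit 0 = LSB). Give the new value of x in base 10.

1727

x = 11010101111
bit 4 is currently 0; set it via x | (1 << 4) = x | 16
→ 11010111111 = 1727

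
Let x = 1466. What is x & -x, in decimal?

x = 10110111010 = 1466
-x (two's complement) = …01001000110
AND   = 00000000010 = 2
(x & -x isolates the lowest set bit of x.)

2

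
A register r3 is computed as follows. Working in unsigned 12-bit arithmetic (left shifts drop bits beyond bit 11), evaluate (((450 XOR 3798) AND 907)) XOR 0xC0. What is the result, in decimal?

960

450 = 000111000010
3798 = 111011010110
→ XOR → 111100010100 = 3860
907 = 001110001011
→ AND → 001100000000 = 768
0xC0 = 000011000000
→ XOR → 001111000000 = 960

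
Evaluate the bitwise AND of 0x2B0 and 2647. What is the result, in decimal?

0x2B0 = 001010110000
2647 = 101001010111
AND → 001000010000 = 528

528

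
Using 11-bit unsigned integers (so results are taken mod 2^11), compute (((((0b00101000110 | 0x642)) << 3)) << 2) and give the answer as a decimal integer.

0b00101000110 = 00101000110
0x642 = 11001000010
→ | → 11101000110 = 1862
→ << 3 (mod 2^11) → 01000110000 = 560
→ << 2 (mod 2^11) → 00011000000 = 192

192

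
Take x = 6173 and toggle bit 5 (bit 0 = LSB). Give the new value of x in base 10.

6205

x = 01100000011101
bit 5 is currently 0; toggle it via x ^ (1 << 5) = x ^ 32
→ 01100000111101 = 6205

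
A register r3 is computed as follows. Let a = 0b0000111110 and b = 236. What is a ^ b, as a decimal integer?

a = 00111110
236 = 11101100
XOR → 11010010 = 210

210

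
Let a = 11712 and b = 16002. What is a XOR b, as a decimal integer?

4930

11712 = 10110111000000
16002 = 11111010000010
XOR → 01001101000010 = 4930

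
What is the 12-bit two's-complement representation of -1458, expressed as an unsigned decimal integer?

1458 in 12 bits: 010110110010
Invert: 101001001101
Add 1:  101001001110 = 2638
(Check: 2^12 - 1458 = 4096 - 1458 = 2638.)

2638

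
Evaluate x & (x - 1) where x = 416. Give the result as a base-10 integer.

384

x = 110100000 = 416
x - 1 = 110011111
AND   = 110000000 = 384
(x & (x - 1) clears the lowest set bit of x.)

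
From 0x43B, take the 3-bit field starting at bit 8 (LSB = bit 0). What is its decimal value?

v = 10000111011
Shift right by 8: 100
Mask low 3 bits: 100 = 4

4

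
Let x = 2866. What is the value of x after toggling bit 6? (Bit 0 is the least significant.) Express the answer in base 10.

2930

x = 0101100110010
bit 6 is currently 0; toggle it via x ^ (1 << 6) = x ^ 64
→ 0101101110010 = 2930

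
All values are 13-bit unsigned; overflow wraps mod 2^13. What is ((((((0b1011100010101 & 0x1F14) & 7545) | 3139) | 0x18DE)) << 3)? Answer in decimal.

3832

0b1011100010101 = 1011100010101
0x1F14 = 1111100010100
→ & → 1011100010100 = 5908
7545 = 1110101111001
→ & → 1010100010000 = 5392
3139 = 0110001000011
→ | → 1110101010011 = 7507
0x18DE = 1100011011110
→ | → 1110111011111 = 7647
→ << 3 (mod 2^13) → 0111011111000 = 3832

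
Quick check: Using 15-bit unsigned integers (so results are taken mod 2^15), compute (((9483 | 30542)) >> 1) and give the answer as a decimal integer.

15271

9483 = 010010100001011
30542 = 111011101001110
→ | → 111011101001111 = 30543
→ >> 1 → 011101110100111 = 15271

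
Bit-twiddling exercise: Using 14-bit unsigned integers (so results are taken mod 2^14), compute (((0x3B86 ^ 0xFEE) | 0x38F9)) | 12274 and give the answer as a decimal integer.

0x3B86 = 11101110000110
0xFEE = 00111111101110
→ ^ → 11010001101000 = 13416
0x38F9 = 11100011111001
→ | → 11110011111001 = 15609
12274 = 10111111110010
→ | → 11111111111011 = 16379

16379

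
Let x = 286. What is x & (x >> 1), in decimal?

14

x = 100011110 = 286
x>>1 = 010001111
AND  = 000001110 = 14
(x & (x >> 1) has a 1 wherever x has two consecutive 1 bits.)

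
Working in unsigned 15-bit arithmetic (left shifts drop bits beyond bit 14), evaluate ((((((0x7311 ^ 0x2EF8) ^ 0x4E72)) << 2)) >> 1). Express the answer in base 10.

10038

0x7311 = 111001100010001
0x2EF8 = 010111011111000
→ ^ → 101110111101001 = 24041
0x4E72 = 100111001110010
→ ^ → 001001110011011 = 5019
→ << 2 (mod 2^15) → 100111001101100 = 20076
→ >> 1 → 010011100110110 = 10038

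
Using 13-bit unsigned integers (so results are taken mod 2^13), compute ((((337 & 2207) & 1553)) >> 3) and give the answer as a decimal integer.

337 = 0000101010001
2207 = 0100010011111
→ & → 0000000010001 = 17
1553 = 0011000010001
→ & → 0000000010001 = 17
→ >> 3 → 0000000000010 = 2

2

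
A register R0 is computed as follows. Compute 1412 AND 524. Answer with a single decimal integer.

1412 = 10110000100
524 = 01000001100
AND → 00000000100 = 4

4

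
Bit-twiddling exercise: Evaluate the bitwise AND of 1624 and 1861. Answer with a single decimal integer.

1624 = 11001011000
1861 = 11101000101
AND → 11001000000 = 1600

1600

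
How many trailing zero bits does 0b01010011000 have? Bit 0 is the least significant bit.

0b01010011000 = 1010011000
Trailing zeros: 3, so the lowest set bit is bit 3 (value 8).

3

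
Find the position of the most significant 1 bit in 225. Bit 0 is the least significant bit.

7

225 = 11100001
The topmost 1 is at position 7 (since 2^7 = 128 ≤ 225 < 256).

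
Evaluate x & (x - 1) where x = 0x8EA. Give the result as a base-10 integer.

2280

x = 100011101010 = 2282
x - 1 = 100011101001
AND   = 100011101000 = 2280
(x & (x - 1) clears the lowest set bit of x.)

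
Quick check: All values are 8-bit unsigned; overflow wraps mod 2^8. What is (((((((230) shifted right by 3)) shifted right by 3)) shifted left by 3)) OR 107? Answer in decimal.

230 = 11100110
→ shifted right by 3 → 00011100 = 28
→ shifted right by 3 → 00000011 = 3
→ shifted left by 3 (mod 2^8) → 00011000 = 24
107 = 01101011
→ OR → 01111011 = 123

123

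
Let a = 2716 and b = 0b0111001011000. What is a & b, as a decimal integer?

2584

2716 = 101010011100
b = 111001011000
AND → 101000011000 = 2584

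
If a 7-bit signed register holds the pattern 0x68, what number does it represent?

pattern = 1101000 (MSB is 1 ⇒ negative)
Invert: 0010111, add 1 → 0011000 = 24, so the value is -24.
(Equivalently: 104 - 2^7 = 104 - 128 = -24.)

-24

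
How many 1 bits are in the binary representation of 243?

243 = 11110011
Count the 1s: 1 + 1 + 1 + 1 + 1 + 1 = 6

6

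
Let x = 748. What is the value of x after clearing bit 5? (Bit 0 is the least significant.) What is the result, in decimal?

x = 001011101100
bit 5 is currently 1; clear it via x & ~(1 << 5) = x & ~32
→ 001011001100 = 716

716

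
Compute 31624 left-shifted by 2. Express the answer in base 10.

31624 = 00111101110001000
shift left by 2 → 11110111000100000 = 126496
(equivalently, 31624 × 2^2 = 31624 × 4)

126496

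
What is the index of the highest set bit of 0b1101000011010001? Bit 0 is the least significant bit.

15

0b1101000011010001 = 1101000011010001
The topmost 1 is at position 15 (since 2^15 = 32768 ≤ 53457 < 65536).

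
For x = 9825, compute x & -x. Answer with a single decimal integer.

x = 10011001100001 = 9825
-x (two's complement) = …01100110011111
AND   = 00000000000001 = 1
(x & -x isolates the lowest set bit of x.)

1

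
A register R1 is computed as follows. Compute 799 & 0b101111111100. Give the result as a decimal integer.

799 = 001100011111
b = 101111111100
AND → 001100011100 = 796

796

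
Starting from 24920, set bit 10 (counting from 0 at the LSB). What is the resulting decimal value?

x = 110000101011000
bit 10 is currently 0; set it via x | (1 << 10) = x | 1024
→ 110010101011000 = 25944

25944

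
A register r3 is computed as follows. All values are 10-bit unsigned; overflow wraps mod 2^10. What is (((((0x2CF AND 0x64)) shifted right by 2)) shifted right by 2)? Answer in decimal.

0x2CF = 1011001111
0x64 = 0001100100
→ AND → 0001000100 = 68
→ shifted right by 2 → 0000010001 = 17
→ shifted right by 2 → 0000000100 = 4

4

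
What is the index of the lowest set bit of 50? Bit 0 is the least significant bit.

1

50 = 110010
Trailing zeros: 1, so the lowest set bit is bit 1 (value 2).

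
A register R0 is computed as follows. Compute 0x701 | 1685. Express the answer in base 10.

1941

0x701 = 11100000001
1685 = 11010010101
 OR → 11110010101 = 1941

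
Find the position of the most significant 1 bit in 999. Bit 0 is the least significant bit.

9

999 = 1111100111
The topmost 1 is at position 9 (since 2^9 = 512 ≤ 999 < 1024).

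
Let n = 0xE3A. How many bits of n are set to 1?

0xE3A = 111000111010
Count the 1s: 1 + 1 + 1 + 1 + 1 + 1 + 1 = 7

7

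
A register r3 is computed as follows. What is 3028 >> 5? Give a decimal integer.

94

3028 = 101111010100
shift right by 5 → 000001011110 = 94
(equivalently, floor(3028 / 32))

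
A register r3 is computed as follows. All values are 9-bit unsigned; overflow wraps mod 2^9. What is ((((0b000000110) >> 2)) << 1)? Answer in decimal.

2

0b000000110 = 000000110
→ >> 2 → 000000001 = 1
→ << 1 (mod 2^9) → 000000010 = 2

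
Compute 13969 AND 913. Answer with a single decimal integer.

657

13969 = 11011010010001
913 = 00001110010001
AND → 00001010010001 = 657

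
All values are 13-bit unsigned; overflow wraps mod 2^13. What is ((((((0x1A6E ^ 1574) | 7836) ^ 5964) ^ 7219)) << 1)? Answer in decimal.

2886

0x1A6E = 1101001101110
1574 = 0011000100110
→ ^ → 1110001001000 = 7240
7836 = 1111010011100
→ | → 1111011011100 = 7900
5964 = 1011101001100
→ ^ → 0100110010000 = 2448
7219 = 1110000110011
→ ^ → 1010110100011 = 5539
→ << 1 (mod 2^13) → 0101101000110 = 2886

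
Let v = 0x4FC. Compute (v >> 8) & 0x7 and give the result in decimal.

v = 10011111100
Shift right by 8: 100
Mask low 3 bits: 100 = 4

4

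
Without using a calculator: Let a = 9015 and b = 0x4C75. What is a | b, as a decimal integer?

28535

9015 = 010001100110111
0x4C75 = 100110001110101
 OR → 110111101110111 = 28535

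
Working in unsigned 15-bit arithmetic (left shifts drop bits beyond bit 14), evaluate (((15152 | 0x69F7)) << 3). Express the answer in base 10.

15152 = 011101100110000
0x69F7 = 110100111110111
→ | → 111101111110111 = 31735
→ << 3 (mod 2^15) → 101111110111000 = 24504

24504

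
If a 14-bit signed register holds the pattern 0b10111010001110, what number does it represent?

pattern = 10111010001110 (MSB is 1 ⇒ negative)
Invert: 01000101110001, add 1 → 01000101110010 = 4466, so the value is -4466.
(Equivalently: 11918 - 2^14 = 11918 - 16384 = -4466.)

-4466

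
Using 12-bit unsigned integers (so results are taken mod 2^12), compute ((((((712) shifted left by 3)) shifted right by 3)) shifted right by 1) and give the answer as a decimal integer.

100

712 = 001011001000
→ shifted left by 3 (mod 2^12) → 011001000000 = 1600
→ shifted right by 3 → 000011001000 = 200
→ shifted right by 1 → 000001100100 = 100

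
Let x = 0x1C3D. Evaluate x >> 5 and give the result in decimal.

225

0x1C3D = 1110000111101
shift right by 5 → 0000011100001 = 225
(equivalently, floor(7229 / 32))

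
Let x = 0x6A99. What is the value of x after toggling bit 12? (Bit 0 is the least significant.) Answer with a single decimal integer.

31385

x = 0110101010011001
bit 12 is currently 0; toggle it via x ^ (1 << 12) = x ^ 4096
→ 0111101010011001 = 31385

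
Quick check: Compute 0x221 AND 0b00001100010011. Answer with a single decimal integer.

0x221 = 1000100001
b = 1100010011
AND → 1000000001 = 513

513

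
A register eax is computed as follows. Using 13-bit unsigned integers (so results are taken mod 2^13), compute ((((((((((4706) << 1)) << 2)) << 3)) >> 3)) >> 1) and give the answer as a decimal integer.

4706 = 1001001100010
→ << 1 (mod 2^13) → 0010011000100 = 1220
→ << 2 (mod 2^13) → 1001100010000 = 4880
→ << 3 (mod 2^13) → 1100010000000 = 6272
→ >> 3 → 0001100010000 = 784
→ >> 1 → 0000110001000 = 392

392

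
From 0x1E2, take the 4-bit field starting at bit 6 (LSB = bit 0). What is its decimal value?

7

v = 00111100010
Shift right by 6: 00111
Mask low 4 bits: 0111 = 7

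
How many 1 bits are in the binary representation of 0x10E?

0x10E = 100001110
Count the 1s: 1 + 1 + 1 + 1 = 4

4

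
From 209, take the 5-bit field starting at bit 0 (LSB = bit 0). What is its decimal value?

v = 0011010001
Shift right by 0: 0011010001
Mask low 5 bits: 10001 = 17

17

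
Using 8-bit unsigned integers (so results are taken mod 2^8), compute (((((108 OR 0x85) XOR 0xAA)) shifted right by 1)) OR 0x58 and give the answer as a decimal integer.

123

108 = 01101100
0x85 = 10000101
→ OR → 11101101 = 237
0xAA = 10101010
→ XOR → 01000111 = 71
→ shifted right by 1 → 00100011 = 35
0x58 = 01011000
→ OR → 01111011 = 123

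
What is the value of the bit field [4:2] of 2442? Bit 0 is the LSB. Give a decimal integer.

2

v = 0100110001010
Shift right by 2: 01001100010
Mask low 3 bits: 010 = 2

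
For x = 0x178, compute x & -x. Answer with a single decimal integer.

8

x = 101111000 = 376
-x (two's complement) = …010001000
AND   = 000001000 = 8
(x & -x isolates the lowest set bit of x.)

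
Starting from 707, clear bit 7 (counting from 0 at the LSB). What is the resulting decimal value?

x = 001011000011
bit 7 is currently 1; clear it via x & ~(1 << 7) = x & ~128
→ 001001000011 = 579

579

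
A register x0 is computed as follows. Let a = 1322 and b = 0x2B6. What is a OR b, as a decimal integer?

1982

1322 = 10100101010
0x2B6 = 01010110110
 OR → 11110111110 = 1982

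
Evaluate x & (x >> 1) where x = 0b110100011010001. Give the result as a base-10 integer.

8256

x = 110100011010001 = 26833
x>>1 = 011010001101000
AND  = 010000001000000 = 8256
(x & (x >> 1) has a 1 wherever x has two consecutive 1 bits.)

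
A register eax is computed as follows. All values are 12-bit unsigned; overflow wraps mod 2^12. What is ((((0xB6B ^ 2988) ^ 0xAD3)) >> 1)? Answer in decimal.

1290

0xB6B = 101101101011
2988 = 101110101100
→ ^ → 000011000111 = 199
0xAD3 = 101011010011
→ ^ → 101000010100 = 2580
→ >> 1 → 010100001010 = 1290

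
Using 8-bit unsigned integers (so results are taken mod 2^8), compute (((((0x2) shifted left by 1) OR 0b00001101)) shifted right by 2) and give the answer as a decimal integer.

3

0x2 = 00000010
→ shifted left by 1 (mod 2^8) → 00000100 = 4
0b00001101 = 00001101
→ OR → 00001101 = 13
→ shifted right by 2 → 00000011 = 3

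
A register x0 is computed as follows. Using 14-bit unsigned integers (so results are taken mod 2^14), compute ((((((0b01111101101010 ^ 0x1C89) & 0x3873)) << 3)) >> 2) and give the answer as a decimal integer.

198

0b01111101101010 = 01111101101010
0x1C89 = 01110010001001
→ ^ → 00001111100011 = 995
0x3873 = 11100001110011
→ & → 00000001100011 = 99
→ << 3 (mod 2^14) → 00001100011000 = 792
→ >> 2 → 00000011000110 = 198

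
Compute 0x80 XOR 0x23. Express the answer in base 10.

163

0x80 = 10000000
0x23 = 00100011
XOR → 10100011 = 163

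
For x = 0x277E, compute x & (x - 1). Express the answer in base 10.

10108

x = 10011101111110 = 10110
x - 1 = 10011101111101
AND   = 10011101111100 = 10108
(x & (x - 1) clears the lowest set bit of x.)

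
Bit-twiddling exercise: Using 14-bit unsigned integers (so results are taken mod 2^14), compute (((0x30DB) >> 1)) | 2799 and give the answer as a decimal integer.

0x30DB = 11000011011011
→ >> 1 → 01100001101101 = 6253
2799 = 00101011101111
→ | → 01101011101111 = 6895

6895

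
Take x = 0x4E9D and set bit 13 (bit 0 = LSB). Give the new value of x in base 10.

28317

x = 100111010011101
bit 13 is currently 0; set it via x | (1 << 13) = x | 8192
→ 110111010011101 = 28317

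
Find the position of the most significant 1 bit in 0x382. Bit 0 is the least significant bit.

0x382 = 1110000010
The topmost 1 is at position 9 (since 2^9 = 512 ≤ 898 < 1024).

9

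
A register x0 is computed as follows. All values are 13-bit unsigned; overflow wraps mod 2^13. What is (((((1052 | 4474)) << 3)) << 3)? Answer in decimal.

1052 = 0010000011100
4474 = 1000101111010
→ | → 1010101111110 = 5502
→ << 3 (mod 2^13) → 0101111110000 = 3056
→ << 3 (mod 2^13) → 1111110000000 = 8064

8064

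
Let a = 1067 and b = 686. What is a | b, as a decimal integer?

1067 = 10000101011
686 = 01010101110
 OR → 11010101111 = 1711

1711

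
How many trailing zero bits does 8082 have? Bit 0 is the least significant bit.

1

8082 = 1111110010010
Trailing zeros: 1, so the lowest set bit is bit 1 (value 2).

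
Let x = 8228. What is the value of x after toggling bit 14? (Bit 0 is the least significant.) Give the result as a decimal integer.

x = 0010000000100100
bit 14 is currently 0; toggle it via x ^ (1 << 14) = x ^ 16384
→ 0110000000100100 = 24612

24612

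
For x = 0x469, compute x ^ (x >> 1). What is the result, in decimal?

x = 10001101001 = 1129
x>>1 = 01000110100
XOR  = 11001011101 = 1629
(x ^ (x >> 1) gives the standard binary-reflected Gray code of x.)

1629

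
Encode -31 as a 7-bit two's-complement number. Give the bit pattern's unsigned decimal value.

97

31 in 7 bits: 0011111
Invert: 1100000
Add 1:  1100001 = 97
(Check: 2^7 - 31 = 128 - 31 = 97.)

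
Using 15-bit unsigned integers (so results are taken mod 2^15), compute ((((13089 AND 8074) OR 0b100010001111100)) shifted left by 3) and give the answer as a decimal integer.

13089 = 011001100100001
8074 = 001111110001010
→ AND → 001001100000000 = 4864
0b100010001111100 = 100010001111100
→ OR → 101011101111100 = 22396
→ shifted left by 3 (mod 2^15) → 011101111100000 = 15328

15328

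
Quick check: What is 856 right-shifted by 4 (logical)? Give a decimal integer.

856 = 1101011000
shift right by 4 → 0000110101 = 53
(equivalently, floor(856 / 16))

53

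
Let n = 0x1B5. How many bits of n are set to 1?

0x1B5 = 110110101
Count the 1s: 1 + 1 + 1 + 1 + 1 + 1 = 6

6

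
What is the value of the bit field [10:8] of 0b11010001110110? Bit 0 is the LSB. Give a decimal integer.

v = 11010001110110
Shift right by 8: 110100
Mask low 3 bits: 100 = 4

4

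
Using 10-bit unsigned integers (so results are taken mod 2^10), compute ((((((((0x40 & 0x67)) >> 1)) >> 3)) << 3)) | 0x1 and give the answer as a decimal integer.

0x40 = 0001000000
0x67 = 0001100111
→ & → 0001000000 = 64
→ >> 1 → 0000100000 = 32
→ >> 3 → 0000000100 = 4
→ << 3 (mod 2^10) → 0000100000 = 32
0x1 = 0000000001
→ | → 0000100001 = 33

33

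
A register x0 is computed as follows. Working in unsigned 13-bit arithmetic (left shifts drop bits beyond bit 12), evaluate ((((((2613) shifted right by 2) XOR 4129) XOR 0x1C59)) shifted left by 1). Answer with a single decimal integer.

7658

2613 = 0101000110101
→ shifted right by 2 → 0001010001101 = 653
4129 = 1000000100001
→ XOR → 1001010101100 = 4780
0x1C59 = 1110001011001
→ XOR → 0111011110101 = 3829
→ shifted left by 1 (mod 2^13) → 1110111101010 = 7658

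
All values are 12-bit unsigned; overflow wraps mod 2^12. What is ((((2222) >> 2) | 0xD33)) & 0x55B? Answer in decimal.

1307

2222 = 100010101110
→ >> 2 → 001000101011 = 555
0xD33 = 110100110011
→ | → 111100111011 = 3899
0x55B = 010101011011
→ & → 010100011011 = 1307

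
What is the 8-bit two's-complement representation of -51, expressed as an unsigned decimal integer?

205

51 in 8 bits: 00110011
Invert: 11001100
Add 1:  11001101 = 205
(Check: 2^8 - 51 = 256 - 51 = 205.)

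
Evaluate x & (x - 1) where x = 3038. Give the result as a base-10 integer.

3036

x = 101111011110 = 3038
x - 1 = 101111011101
AND   = 101111011100 = 3036
(x & (x - 1) clears the lowest set bit of x.)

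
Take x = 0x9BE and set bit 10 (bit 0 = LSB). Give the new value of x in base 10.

3518

x = 0000100110111110
bit 10 is currently 0; set it via x | (1 << 10) = x | 1024
→ 0000110110111110 = 3518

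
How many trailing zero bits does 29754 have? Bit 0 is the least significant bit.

1

29754 = 111010000111010
Trailing zeros: 1, so the lowest set bit is bit 1 (value 2).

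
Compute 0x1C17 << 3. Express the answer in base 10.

57528

0x1C17 = 0001110000010111
shift left by 3 → 1110000010111000 = 57528
(equivalently, 7191 × 2^3 = 7191 × 8)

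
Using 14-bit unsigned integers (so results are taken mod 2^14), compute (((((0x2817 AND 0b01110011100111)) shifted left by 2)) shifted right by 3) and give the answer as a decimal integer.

1027

0x2817 = 10100000010111
0b01110011100111 = 01110011100111
→ AND → 00100000000111 = 2055
→ shifted left by 2 (mod 2^14) → 10000000011100 = 8220
→ shifted right by 3 → 00010000000011 = 1027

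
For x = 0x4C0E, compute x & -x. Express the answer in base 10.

x = 100110000001110 = 19470
-x (two's complement) = …011001111110010
AND   = 000000000000010 = 2
(x & -x isolates the lowest set bit of x.)

2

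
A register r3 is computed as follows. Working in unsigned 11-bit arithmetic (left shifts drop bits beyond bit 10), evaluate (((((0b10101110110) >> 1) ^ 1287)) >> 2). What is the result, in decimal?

0b10101110110 = 10101110110
→ >> 1 → 01010111011 = 699
1287 = 10100000111
→ ^ → 11110111100 = 1980
→ >> 2 → 00111101111 = 495

495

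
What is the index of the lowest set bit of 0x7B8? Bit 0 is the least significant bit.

0x7B8 = 11110111000
Trailing zeros: 3, so the lowest set bit is bit 3 (value 8).

3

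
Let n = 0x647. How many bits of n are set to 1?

0x647 = 11001000111
Count the 1s: 1 + 1 + 1 + 1 + 1 + 1 = 6

6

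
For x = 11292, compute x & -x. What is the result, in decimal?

x = 10110000011100 = 11292
-x (two's complement) = …01001111100100
AND   = 00000000000100 = 4
(x & -x isolates the lowest set bit of x.)

4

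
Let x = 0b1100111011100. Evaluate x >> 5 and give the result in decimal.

x = 1100111011100
shift right by 5 → 0000011001110 = 206
(equivalently, floor(6620 / 32))

206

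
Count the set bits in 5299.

5299 = 1010010110011
Count the 1s: 1 + 1 + 1 + 1 + 1 + 1 + 1 = 7

7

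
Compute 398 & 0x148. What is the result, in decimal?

264

398 = 110001110
0x148 = 101001000
AND → 100001000 = 264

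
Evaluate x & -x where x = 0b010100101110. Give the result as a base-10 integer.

2

x = 10100101110 = 1326
-x (two's complement) = …01011010010
AND   = 00000000010 = 2
(x & -x isolates the lowest set bit of x.)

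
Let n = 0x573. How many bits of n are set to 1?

7

0x573 = 10101110011
Count the 1s: 1 + 1 + 1 + 1 + 1 + 1 + 1 = 7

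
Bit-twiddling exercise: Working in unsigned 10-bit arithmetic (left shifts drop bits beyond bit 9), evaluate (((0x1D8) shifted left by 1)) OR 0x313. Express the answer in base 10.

947

0x1D8 = 0111011000
→ shifted left by 1 (mod 2^10) → 1110110000 = 944
0x313 = 1100010011
→ OR → 1110110011 = 947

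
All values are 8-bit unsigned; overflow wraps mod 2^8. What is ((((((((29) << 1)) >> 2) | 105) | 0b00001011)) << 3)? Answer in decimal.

29 = 00011101
→ << 1 (mod 2^8) → 00111010 = 58
→ >> 2 → 00001110 = 14
105 = 01101001
→ | → 01101111 = 111
0b00001011 = 00001011
→ | → 01101111 = 111
→ << 3 (mod 2^8) → 01111000 = 120

120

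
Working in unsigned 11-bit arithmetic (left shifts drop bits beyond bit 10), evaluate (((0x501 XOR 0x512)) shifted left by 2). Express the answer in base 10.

76

0x501 = 10100000001
0x512 = 10100010010
→ XOR → 00000010011 = 19
→ shifted left by 2 (mod 2^11) → 00001001100 = 76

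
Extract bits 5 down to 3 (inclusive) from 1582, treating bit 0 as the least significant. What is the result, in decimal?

5

v = 11000101110
Shift right by 3: 11000101
Mask low 3 bits: 101 = 5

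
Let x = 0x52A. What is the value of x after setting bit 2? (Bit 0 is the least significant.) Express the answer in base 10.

1326

x = 10100101010
bit 2 is currently 0; set it via x | (1 << 2) = x | 4
→ 10100101110 = 1326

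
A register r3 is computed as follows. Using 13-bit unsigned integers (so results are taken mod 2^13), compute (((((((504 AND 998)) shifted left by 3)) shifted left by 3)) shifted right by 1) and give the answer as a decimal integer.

3072

504 = 0000111111000
998 = 0001111100110
→ AND → 0000111100000 = 480
→ shifted left by 3 (mod 2^13) → 0111100000000 = 3840
→ shifted left by 3 (mod 2^13) → 1100000000000 = 6144
→ shifted right by 1 → 0110000000000 = 3072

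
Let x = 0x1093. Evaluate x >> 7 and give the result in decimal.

0x1093 = 1000010010011
shift right by 7 → 0000000100001 = 33
(equivalently, floor(4243 / 128))

33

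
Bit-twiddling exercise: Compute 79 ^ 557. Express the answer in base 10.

610

79 = 0001001111
557 = 1000101101
XOR → 1001100010 = 610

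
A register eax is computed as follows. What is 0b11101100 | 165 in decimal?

237

a = 11101100
165 = 10100101
 OR → 11101101 = 237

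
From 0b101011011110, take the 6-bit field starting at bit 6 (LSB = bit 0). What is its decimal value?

43

v = 101011011110
Shift right by 6: 101011
Mask low 6 bits: 101011 = 43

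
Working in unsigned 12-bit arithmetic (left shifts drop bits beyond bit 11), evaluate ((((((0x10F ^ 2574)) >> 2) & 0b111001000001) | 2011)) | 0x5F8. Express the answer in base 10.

2043

0x10F = 000100001111
2574 = 101000001110
→ ^ → 101100000001 = 2817
→ >> 2 → 001011000000 = 704
0b111001000001 = 111001000001
→ & → 001001000000 = 576
2011 = 011111011011
→ | → 011111011011 = 2011
0x5F8 = 010111111000
→ | → 011111111011 = 2043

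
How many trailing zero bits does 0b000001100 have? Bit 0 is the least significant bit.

0b000001100 = 1100
Trailing zeros: 2, so the lowest set bit is bit 2 (value 4).

2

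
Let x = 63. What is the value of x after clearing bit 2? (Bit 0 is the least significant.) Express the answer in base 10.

59

x = 000111111
bit 2 is currently 1; clear it via x & ~(1 << 2) = x & ~4
→ 000111011 = 59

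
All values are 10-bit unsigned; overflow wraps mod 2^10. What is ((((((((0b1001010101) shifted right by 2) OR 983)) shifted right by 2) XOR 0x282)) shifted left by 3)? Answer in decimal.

952

0b1001010101 = 1001010101
→ shifted right by 2 → 0010010101 = 149
983 = 1111010111
→ OR → 1111010111 = 983
→ shifted right by 2 → 0011110101 = 245
0x282 = 1010000010
→ XOR → 1001110111 = 631
→ shifted left by 3 (mod 2^10) → 1110111000 = 952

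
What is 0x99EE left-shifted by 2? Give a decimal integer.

157624

0x99EE = 001001100111101110
shift left by 2 → 100110011110111000 = 157624
(equivalently, 39406 × 2^2 = 39406 × 4)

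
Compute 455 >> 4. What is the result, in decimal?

455 = 111000111
shift right by 4 → 000011100 = 28
(equivalently, floor(455 / 16))

28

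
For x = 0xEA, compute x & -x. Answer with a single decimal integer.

2

x = 11101010 = 234
-x (two's complement) = …00010110
AND   = 00000010 = 2
(x & -x isolates the lowest set bit of x.)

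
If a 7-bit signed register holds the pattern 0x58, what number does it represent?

-40

pattern = 1011000 (MSB is 1 ⇒ negative)
Invert: 0100111, add 1 → 0101000 = 40, so the value is -40.
(Equivalently: 88 - 2^7 = 88 - 128 = -40.)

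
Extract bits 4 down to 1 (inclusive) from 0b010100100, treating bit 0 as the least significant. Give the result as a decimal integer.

2

v = 010100100
Shift right by 1: 01010010
Mask low 4 bits: 0010 = 2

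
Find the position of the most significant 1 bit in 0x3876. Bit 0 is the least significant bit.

13

0x3876 = 11100001110110
The topmost 1 is at position 13 (since 2^13 = 8192 ≤ 14454 < 16384).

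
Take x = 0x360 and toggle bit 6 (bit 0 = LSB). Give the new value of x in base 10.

x = 1101100000
bit 6 is currently 1; toggle it via x ^ (1 << 6) = x ^ 64
→ 1100100000 = 800

800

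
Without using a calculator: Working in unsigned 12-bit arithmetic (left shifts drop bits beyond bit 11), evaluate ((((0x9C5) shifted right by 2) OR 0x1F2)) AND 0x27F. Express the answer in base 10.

627

0x9C5 = 100111000101
→ shifted right by 2 → 001001110001 = 625
0x1F2 = 000111110010
→ OR → 001111110011 = 1011
0x27F = 001001111111
→ AND → 001001110011 = 627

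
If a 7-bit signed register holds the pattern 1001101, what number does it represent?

pattern = 1001101 (MSB is 1 ⇒ negative)
Invert: 0110010, add 1 → 0110011 = 51, so the value is -51.
(Equivalently: 77 - 2^7 = 77 - 128 = -51.)

-51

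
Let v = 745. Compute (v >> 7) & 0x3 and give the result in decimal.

v = 1011101001
Shift right by 7: 101
Mask low 2 bits: 01 = 1

1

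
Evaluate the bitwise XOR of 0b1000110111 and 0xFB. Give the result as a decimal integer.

716

a = 1000110111
0xFB = 0011111011
XOR → 1011001100 = 716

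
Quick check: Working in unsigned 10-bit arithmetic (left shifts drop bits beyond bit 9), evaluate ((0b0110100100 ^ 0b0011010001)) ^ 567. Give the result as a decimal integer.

834

0b0110100100 = 0110100100
0b0011010001 = 0011010001
→ ^ → 0101110101 = 373
567 = 1000110111
→ ^ → 1101000010 = 834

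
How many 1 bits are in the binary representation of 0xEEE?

0xEEE = 111011101110
Count the 1s: 1 + 1 + 1 + 1 + 1 + 1 + 1 + 1 + 1 = 9

9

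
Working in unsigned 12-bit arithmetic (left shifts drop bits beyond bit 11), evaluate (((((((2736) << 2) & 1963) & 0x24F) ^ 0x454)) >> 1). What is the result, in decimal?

2736 = 101010110000
→ << 2 (mod 2^12) → 101011000000 = 2752
1963 = 011110101011
→ & → 001010000000 = 640
0x24F = 001001001111
→ & → 001000000000 = 512
0x454 = 010001010100
→ ^ → 011001010100 = 1620
→ >> 1 → 001100101010 = 810

810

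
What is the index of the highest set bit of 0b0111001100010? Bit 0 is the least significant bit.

0b0111001100010 = 111001100010
The topmost 1 is at position 11 (since 2^11 = 2048 ≤ 3682 < 4096).

11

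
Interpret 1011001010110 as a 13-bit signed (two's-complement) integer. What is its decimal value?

pattern = 1011001010110 (MSB is 1 ⇒ negative)
Invert: 0100110101001, add 1 → 0100110101010 = 2474, so the value is -2474.
(Equivalently: 5718 - 2^13 = 5718 - 8192 = -2474.)

-2474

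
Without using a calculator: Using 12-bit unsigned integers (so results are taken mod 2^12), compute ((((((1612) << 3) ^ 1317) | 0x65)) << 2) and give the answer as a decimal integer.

3476

1612 = 011001001100
→ << 3 (mod 2^12) → 001001100000 = 608
1317 = 010100100101
→ ^ → 011101000101 = 1861
0x65 = 000001100101
→ | → 011101100101 = 1893
→ << 2 (mod 2^12) → 110110010100 = 3476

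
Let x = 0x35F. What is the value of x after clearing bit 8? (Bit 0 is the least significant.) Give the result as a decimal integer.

x = 1101011111
bit 8 is currently 1; clear it via x & ~(1 << 8) = x & ~256
→ 1001011111 = 607

607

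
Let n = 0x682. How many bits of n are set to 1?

4

0x682 = 11010000010
Count the 1s: 1 + 1 + 1 + 1 = 4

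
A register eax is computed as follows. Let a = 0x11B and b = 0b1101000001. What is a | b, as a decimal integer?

0x11B = 0100011011
b = 1101000001
 OR → 1101011011 = 859

859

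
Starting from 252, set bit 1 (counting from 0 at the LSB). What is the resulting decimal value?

x = 0000011111100
bit 1 is currently 0; set it via x | (1 << 1) = x | 2
→ 0000011111110 = 254

254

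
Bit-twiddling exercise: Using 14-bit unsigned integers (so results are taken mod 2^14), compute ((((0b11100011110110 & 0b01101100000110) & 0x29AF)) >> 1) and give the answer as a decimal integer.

1027

0b11100011110110 = 11100011110110
0b01101100000110 = 01101100000110
→ & → 01100000000110 = 6150
0x29AF = 10100110101111
→ & → 00100000000110 = 2054
→ >> 1 → 00010000000011 = 1027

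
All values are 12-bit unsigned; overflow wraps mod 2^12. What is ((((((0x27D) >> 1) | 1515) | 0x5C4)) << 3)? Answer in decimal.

4088

0x27D = 001001111101
→ >> 1 → 000100111110 = 318
1515 = 010111101011
→ | → 010111111111 = 1535
0x5C4 = 010111000100
→ | → 010111111111 = 1535
→ << 3 (mod 2^12) → 111111111000 = 4088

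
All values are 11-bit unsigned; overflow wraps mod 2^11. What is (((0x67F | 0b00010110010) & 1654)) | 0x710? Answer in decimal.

0x67F = 11001111111
0b00010110010 = 00010110010
→ | → 11011111111 = 1791
1654 = 11001110110
→ & → 11001110110 = 1654
0x710 = 11100010000
→ | → 11101110110 = 1910

1910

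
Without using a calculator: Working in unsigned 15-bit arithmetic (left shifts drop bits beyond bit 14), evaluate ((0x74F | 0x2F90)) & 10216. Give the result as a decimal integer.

0x74F = 000011101001111
0x2F90 = 010111110010000
→ | → 010111111011111 = 12255
10216 = 010011111101000
→ & → 010011111001000 = 10184

10184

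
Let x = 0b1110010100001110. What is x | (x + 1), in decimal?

58639

x = 1110010100001110 = 58638
x + 1 = 1110010100001111
OR    = 1110010100001111 = 58639
(x | (x + 1) sets the lowest cleared bit.)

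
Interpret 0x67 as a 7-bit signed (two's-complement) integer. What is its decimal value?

-25

pattern = 1100111 (MSB is 1 ⇒ negative)
Invert: 0011000, add 1 → 0011001 = 25, so the value is -25.
(Equivalently: 103 - 2^7 = 103 - 128 = -25.)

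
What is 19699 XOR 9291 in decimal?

19699 = 100110011110011
9291 = 010010001001011
XOR → 110100010111000 = 26808

26808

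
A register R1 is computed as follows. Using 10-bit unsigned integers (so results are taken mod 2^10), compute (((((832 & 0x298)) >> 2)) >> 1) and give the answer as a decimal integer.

832 = 1101000000
0x298 = 1010011000
→ & → 1000000000 = 512
→ >> 2 → 0010000000 = 128
→ >> 1 → 0001000000 = 64

64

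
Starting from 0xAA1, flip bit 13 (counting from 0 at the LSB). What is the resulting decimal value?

10913

x = 0000101010100001
bit 13 is currently 0; toggle it via x ^ (1 << 13) = x ^ 8192
→ 0010101010100001 = 10913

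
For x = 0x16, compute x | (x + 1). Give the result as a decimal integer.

23

x = 10110 = 22
x + 1 = 10111
OR    = 10111 = 23
(x | (x + 1) sets the lowest cleared bit.)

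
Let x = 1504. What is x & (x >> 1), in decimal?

224

x = 10111100000 = 1504
x>>1 = 01011110000
AND  = 00011100000 = 224
(x & (x >> 1) has a 1 wherever x has two consecutive 1 bits.)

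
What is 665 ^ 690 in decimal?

665 = 1010011001
690 = 1010110010
XOR → 0000101011 = 43

43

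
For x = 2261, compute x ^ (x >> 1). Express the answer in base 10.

x = 100011010101 = 2261
x>>1 = 010001101010
XOR  = 110010111111 = 3263
(x ^ (x >> 1) gives the standard binary-reflected Gray code of x.)

3263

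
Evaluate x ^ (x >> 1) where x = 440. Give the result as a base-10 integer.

356

x = 110111000 = 440
x>>1 = 011011100
XOR  = 101100100 = 356
(x ^ (x >> 1) gives the standard binary-reflected Gray code of x.)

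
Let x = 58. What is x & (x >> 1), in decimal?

x = 111010 = 58
x>>1 = 011101
AND  = 011000 = 24
(x & (x >> 1) has a 1 wherever x has two consecutive 1 bits.)

24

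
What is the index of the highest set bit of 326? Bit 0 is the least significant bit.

326 = 101000110
The topmost 1 is at position 8 (since 2^8 = 256 ≤ 326 < 512).

8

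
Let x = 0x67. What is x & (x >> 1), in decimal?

x = 1100111 = 103
x>>1 = 0110011
AND  = 0100011 = 35
(x & (x >> 1) has a 1 wherever x has two consecutive 1 bits.)

35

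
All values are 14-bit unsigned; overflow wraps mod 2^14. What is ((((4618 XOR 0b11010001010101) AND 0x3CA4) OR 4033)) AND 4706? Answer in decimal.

4618 = 01001000001010
0b11010001010101 = 11010001010101
→ XOR → 10011001011111 = 9823
0x3CA4 = 11110010100100
→ AND → 10010000000100 = 9220
4033 = 00111111000001
→ OR → 10111111000101 = 12229
4706 = 01001001100010
→ AND → 00001001000000 = 576

576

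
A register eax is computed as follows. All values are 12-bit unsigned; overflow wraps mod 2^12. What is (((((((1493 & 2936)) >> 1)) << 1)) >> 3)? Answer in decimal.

42

1493 = 010111010101
2936 = 101101111000
→ & → 000101010000 = 336
→ >> 1 → 000010101000 = 168
→ << 1 (mod 2^12) → 000101010000 = 336
→ >> 3 → 000000101010 = 42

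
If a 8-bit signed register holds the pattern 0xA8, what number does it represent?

-88

pattern = 10101000 (MSB is 1 ⇒ negative)
Invert: 01010111, add 1 → 01011000 = 88, so the value is -88.
(Equivalently: 168 - 2^8 = 168 - 256 = -88.)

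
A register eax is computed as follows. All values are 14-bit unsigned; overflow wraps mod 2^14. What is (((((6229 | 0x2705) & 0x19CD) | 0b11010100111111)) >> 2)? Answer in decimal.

6229 = 01100001010101
0x2705 = 10011100000101
→ | → 11111101010101 = 16213
0x19CD = 01100111001101
→ & → 01100101000101 = 6469
0b11010100111111 = 11010100111111
→ | → 11110101111111 = 15743
→ >> 2 → 00111101011111 = 3935

3935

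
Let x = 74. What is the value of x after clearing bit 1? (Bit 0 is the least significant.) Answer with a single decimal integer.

x = 0001001010
bit 1 is currently 1; clear it via x & ~(1 << 1) = x & ~2
→ 0001001000 = 72

72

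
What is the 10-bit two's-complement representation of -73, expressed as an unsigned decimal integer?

951

73 in 10 bits: 0001001001
Invert: 1110110110
Add 1:  1110110111 = 951
(Check: 2^10 - 73 = 1024 - 73 = 951.)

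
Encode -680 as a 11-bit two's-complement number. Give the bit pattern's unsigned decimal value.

680 in 11 bits: 01010101000
Invert: 10101010111
Add 1:  10101011000 = 1368
(Check: 2^11 - 680 = 2048 - 680 = 1368.)

1368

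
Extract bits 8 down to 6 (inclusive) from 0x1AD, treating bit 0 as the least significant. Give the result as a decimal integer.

6

v = 110101101
Shift right by 6: 110
Mask low 3 bits: 110 = 6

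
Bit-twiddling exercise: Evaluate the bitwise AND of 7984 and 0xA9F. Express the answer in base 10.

2576

7984 = 1111100110000
0xA9F = 0101010011111
AND → 0101000010000 = 2576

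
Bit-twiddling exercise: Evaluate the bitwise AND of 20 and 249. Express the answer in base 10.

16

20 = 00010100
249 = 11111001
AND → 00010000 = 16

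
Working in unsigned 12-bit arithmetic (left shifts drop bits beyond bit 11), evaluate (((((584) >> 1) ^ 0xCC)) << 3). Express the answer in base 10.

584 = 001001001000
→ >> 1 → 000100100100 = 292
0xCC = 000011001100
→ ^ → 000111101000 = 488
→ << 3 (mod 2^12) → 111101000000 = 3904

3904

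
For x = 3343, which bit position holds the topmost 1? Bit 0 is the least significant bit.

3343 = 110100001111
The topmost 1 is at position 11 (since 2^11 = 2048 ≤ 3343 < 4096).

11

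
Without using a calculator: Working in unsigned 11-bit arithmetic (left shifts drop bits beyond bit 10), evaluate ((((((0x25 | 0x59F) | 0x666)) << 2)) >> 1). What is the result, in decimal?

1022

0x25 = 00000100101
0x59F = 10110011111
→ | → 10110111111 = 1471
0x666 = 11001100110
→ | → 11111111111 = 2047
→ << 2 (mod 2^11) → 11111111100 = 2044
→ >> 1 → 01111111110 = 1022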